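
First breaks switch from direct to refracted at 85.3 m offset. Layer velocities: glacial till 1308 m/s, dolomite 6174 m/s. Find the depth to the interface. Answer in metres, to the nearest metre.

34 m

h = (x_cross/2)·√((V₂−V₁)/(V₂+V₁)).
(V₂−V₁)/(V₂+V₁) = (6174−1308)/(6174+1308) = 0.6504; √ = 0.8064.
h = (85.3/2)·0.8064 = 34.40 m.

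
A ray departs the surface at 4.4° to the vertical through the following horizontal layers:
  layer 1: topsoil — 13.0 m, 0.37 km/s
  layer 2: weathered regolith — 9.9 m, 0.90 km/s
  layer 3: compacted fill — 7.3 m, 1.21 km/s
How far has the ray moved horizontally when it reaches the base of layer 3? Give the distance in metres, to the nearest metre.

5 m

Apply Snell's law at each interface; in layer i the horizontal offset is hᵢ·tan θᵢ.
Layer 1: θ = 4.40°; offset = 13.0·tan 4.40° = 1.000 m.
Layer 2: sin θ = 0.90·sin 4.4°/0.37 = 0.1866, θ = 10.76°; offset = 9.9·tan 10.76° = 1.881 m.
Layer 3: sin θ = 1.21·sin 4.4°/0.37 = 0.2509, θ = 14.53°; offset = 7.3·tan 14.53° = 1.892 m.
Total horizontal offset = 4.773 m.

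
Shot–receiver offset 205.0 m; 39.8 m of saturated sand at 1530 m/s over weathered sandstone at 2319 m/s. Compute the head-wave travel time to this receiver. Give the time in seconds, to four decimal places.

0.1275 s

θ_c = arcsin(V₁/V₂) = arcsin(1530/2319) = 41.28°, cos θ_c = 0.7515.
Intercept time tᵢ = 2h cos θ_c / V₁ = 2·39.8·0.7515/1530 = 0.03910 s.
t = x/V₂ + tᵢ = 205.0/2319 + 0.03910 = 0.12750 s.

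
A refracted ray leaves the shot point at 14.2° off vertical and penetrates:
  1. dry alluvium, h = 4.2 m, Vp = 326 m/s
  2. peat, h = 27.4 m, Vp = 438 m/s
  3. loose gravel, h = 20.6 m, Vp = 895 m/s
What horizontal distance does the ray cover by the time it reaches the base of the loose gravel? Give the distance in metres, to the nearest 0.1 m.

29.4 m

p = sin θ₁/V₁ = sin 14.2°/326 = 7.5248e-04 s/m is conserved through the stack.
Layer 1: θ = 14.20°; offset = 4.2·tan 14.20° = 1.063 m.
Layer 2: sin θ = p·438 = 0.3296 → θ = 19.24°; offset = 27.4·tan 19.24° = 9.565 m.
Layer 3: sin θ = p·895 = 0.6735 → θ = 42.34°; offset = 20.6·tan 42.34° = 18.768 m.
Σ offsets = 29.396 m.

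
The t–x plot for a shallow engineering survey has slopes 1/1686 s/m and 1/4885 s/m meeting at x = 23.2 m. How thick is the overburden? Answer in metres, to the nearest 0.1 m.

8.1 m

x_cross = 2h·√((V₂+V₁)/(V₂−V₁)) → h = x_cross / (2·√((V₂+V₁)/(V₂−V₁))).
√((V₂+V₁)/(V₂−V₁)) = √((4885+1686)/(4885−1686)) = 1.4332.
h = 23.2 / (2·1.4332) = 8.09 m.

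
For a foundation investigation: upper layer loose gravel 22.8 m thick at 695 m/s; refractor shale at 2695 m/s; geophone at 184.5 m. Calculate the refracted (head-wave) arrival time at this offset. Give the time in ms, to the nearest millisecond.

132 ms

θ_c = arcsin(V₁/V₂) = arcsin(695/2695) = 14.94°, cos θ_c = 0.9662.
Intercept time tᵢ = 2h cos θ_c / V₁ = 2·22.8·0.9662/695 = 0.06339 s.
t = x/V₂ + tᵢ = 184.5/2695 + 0.06339 = 0.13185 s.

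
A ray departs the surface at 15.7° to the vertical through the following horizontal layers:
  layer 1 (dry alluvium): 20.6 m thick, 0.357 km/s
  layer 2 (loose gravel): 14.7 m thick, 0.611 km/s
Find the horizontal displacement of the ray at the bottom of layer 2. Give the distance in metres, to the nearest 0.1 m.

13.5 m

p = sin θ₁/V₁ = sin 15.7°/0.357 = 7.5798e-01 s/km is conserved through the stack.
Layer 1: θ = 15.70°; offset = 20.6·tan 15.70° = 5.790 m.
Layer 2: sin θ = p·0.611 = 0.4631 → θ = 27.59°; offset = 14.7·tan 27.59° = 7.681 m.
Total horizontal offset = 13.472 m.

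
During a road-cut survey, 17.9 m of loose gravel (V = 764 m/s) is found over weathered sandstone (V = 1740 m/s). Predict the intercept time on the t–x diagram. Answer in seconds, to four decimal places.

0.0421 s

θ_c = arcsin(V₁/V₂) = arcsin(764/1740) = 26.05°; cos θ_c = 0.8984.
tᵢ = 2h·cos θ_c / V₁ = 2·17.9·0.8984 / 764 = 0.04210 s.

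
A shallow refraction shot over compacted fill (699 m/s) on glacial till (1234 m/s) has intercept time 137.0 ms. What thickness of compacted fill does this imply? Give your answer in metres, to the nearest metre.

θ_c = arcsin(699/1234) = 34.50°; cos θ_c = 0.8241.
tᵢ = 2h cos θ_c/V₁ ⇒ h = tᵢ·V₁/(2 cos θ_c) = 0.137·699/(2·0.8241) = 58.10 m.

58 m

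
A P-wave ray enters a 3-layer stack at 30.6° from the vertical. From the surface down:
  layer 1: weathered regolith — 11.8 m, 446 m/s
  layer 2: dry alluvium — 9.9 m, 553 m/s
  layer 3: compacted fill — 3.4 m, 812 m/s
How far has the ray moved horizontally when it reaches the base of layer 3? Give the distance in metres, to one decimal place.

23.4 m

Ray parameter p = sin 30.6° / 446 m/s = 1.1413e-03 s/m.
Layer 1: θ = 30.60°; offset = 11.8·tan 30.60° = 6.979 m.
Layer 2: sin θ = p·553 = 0.6312 → θ = 39.14°; offset = 9.9·tan 39.14° = 8.056 m.
Layer 3: sin θ = p·812 = 0.9268 → θ = 67.94°; offset = 3.4·tan 67.94° = 8.389 m.
Σ offsets = 23.423 m.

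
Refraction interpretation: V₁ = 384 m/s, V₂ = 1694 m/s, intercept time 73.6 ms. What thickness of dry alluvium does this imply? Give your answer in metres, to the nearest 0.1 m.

14.5 m

θ_c = arcsin(384/1694) = 13.10°; cos θ_c = 0.9740.
tᵢ = 2h cos θ_c/V₁ ⇒ h = tᵢ·V₁/(2 cos θ_c) = 0.0736·384/(2·0.9740) = 14.51 m.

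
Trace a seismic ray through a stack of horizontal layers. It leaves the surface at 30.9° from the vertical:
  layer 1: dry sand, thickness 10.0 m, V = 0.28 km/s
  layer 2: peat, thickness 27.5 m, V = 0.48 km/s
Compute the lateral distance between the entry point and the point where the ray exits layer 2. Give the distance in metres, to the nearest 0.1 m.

57.0 m

Ray parameter p = sin 30.9° / 0.28 km/s = 1.8341e+00 s/km.
Layer 1: θ = 30.90°; offset = 10.0·tan 30.90° = 5.985 m.
Layer 2: sin θ = p·0.48 = 0.8804 → θ = 61.69°; offset = 27.5·tan 61.69° = 51.042 m.
Total horizontal offset = 57.027 m.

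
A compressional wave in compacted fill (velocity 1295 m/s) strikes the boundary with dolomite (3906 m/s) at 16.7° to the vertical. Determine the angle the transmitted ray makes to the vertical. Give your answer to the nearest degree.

sin θ₁/V₁ = sin θ₂/V₂ ⇒ sin θ₂ = 3906·sin 16.7°/1295 = 3906·0.2874/1295 = 0.8667.
θ₂ = sin⁻¹(0.8667) = 60.08° (from vertical).

60°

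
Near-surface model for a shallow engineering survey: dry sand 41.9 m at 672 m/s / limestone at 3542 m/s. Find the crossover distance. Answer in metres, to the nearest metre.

102 m

θ_c = arcsin(672/3542) = 10.94°, so cos θ_c = 0.9818 and tᵢ = 2h cos θ_c/V₁ = 0.1224 s.
At crossover x/V₁ = x/V₂ + tᵢ ⇒ x = tᵢ/(1/V₁ − 1/V₂) = 0.12244/(1.4881e-03 − 2.8233e-04) = 101.54 m.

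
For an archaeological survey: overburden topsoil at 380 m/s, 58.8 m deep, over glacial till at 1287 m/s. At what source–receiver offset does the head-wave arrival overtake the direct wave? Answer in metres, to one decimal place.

x_cross = 2h·√((V₂+V₁)/(V₂−V₁)).
(V₂+V₁)/(V₂−V₁) = (1287+380)/(1287−380) = 1.8379; √ = 1.3557.
x_cross = 2·58.8·1.3557 = 159.43 m.

159.4 m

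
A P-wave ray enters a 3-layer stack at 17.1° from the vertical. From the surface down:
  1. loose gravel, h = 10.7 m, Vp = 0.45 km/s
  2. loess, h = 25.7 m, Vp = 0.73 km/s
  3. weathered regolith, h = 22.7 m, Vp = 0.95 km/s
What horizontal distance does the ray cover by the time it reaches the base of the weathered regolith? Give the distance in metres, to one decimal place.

Ray parameter p = sin 17.1° / 0.45 km/s = 6.5342e-01 s/km.
Layer 1: θ = 17.10°; offset = 10.7·tan 17.10° = 3.292 m.
Layer 2: sin θ = p·0.73 = 0.4770 → θ = 28.49°; offset = 25.7·tan 28.49° = 13.948 m.
Layer 3: sin θ = p·0.95 = 0.6208 → θ = 38.37°; offset = 22.7·tan 38.37° = 17.973 m.
Σ offsets = 35.213 m.

35.2 m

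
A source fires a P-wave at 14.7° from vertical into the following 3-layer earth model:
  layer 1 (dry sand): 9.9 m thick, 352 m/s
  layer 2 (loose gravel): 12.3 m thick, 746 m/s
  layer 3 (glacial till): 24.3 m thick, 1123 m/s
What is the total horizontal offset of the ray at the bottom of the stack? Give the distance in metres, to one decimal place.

Apply Snell's law at each interface; in layer i the horizontal offset is hᵢ·tan θᵢ.
Layer 1: θ = 14.70°; offset = 9.9·tan 14.70° = 2.597 m.
Layer 2: sin θ = 746·sin 14.7°/352 = 0.5378, θ = 32.53°; offset = 12.3·tan 32.53° = 7.846 m.
Layer 3: sin θ = 1123·sin 14.7°/352 = 0.8096, θ = 54.05°; offset = 24.3·tan 54.05° = 33.513 m.
Summing the layer offsets gives 43.956 m.

44.0 m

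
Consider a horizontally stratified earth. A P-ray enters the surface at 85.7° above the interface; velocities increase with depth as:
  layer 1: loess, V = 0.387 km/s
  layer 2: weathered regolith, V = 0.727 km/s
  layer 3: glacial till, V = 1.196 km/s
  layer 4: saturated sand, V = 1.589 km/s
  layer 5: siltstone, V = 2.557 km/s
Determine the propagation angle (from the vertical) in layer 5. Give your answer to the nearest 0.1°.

From the normal: θ₁ = 90° − 85.7° = 4.3°.
Snell's law across each interface conserves sin θ / V, so sin θ_5 = V_5·sin θ₁/V₁.
sin θ_5 = 2.557 × sin 4.3° / 0.387 = 0.4954.
θ_5 = 29.70° from the vertical.

29.7°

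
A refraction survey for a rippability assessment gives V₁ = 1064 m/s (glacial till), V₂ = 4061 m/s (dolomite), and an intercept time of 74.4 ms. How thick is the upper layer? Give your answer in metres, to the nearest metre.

θ_c = arcsin(1064/4061) = 15.19°; cos θ_c = 0.9651.
tᵢ = 2h cos θ_c/V₁ ⇒ h = tᵢ·V₁/(2 cos θ_c) = 0.0744·1064/(2·0.9651) = 41.01 m.

41 m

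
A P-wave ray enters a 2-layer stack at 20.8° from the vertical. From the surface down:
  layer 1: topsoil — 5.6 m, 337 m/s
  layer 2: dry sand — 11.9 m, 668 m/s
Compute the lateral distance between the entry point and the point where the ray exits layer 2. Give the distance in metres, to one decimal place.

13.9 m

Apply Snell's law at each interface; in layer i the horizontal offset is hᵢ·tan θᵢ.
Layer 1: θ = 20.80°; offset = 5.6·tan 20.80° = 2.127 m.
Layer 2: sin θ = 668·sin 20.8°/337 = 0.7039, θ = 44.74°; offset = 11.9·tan 44.74° = 11.793 m.
Σ offsets = 13.920 m.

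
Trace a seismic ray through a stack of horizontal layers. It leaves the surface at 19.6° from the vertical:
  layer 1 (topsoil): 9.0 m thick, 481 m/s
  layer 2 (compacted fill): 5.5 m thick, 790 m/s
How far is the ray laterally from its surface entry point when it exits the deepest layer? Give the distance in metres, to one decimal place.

6.8 m

Ray parameter p = sin 19.6° / 481 m/s = 6.9740e-04 s/m.
Layer 1: θ = 19.60°; offset = 9.0·tan 19.60° = 3.205 m.
Layer 2: sin θ = p·790 = 0.5509 → θ = 33.43°; offset = 5.5·tan 33.43° = 3.631 m.
Σ offsets = 6.836 m.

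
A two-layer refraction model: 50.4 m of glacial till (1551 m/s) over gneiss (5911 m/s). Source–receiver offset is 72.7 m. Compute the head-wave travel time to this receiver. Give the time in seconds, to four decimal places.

0.0750 s

t = x/V₂ + 2h·√(V₂²−V₁²)/(V₁V₂).
√(V₂²−V₁²) = √(5911²−1551²) = 5703.9 m/s; delay term = 2·50.4·5703.9/(1551·5911) = 0.06271 s.
t = 72.7/5911 + 0.06271 = 0.07501 s.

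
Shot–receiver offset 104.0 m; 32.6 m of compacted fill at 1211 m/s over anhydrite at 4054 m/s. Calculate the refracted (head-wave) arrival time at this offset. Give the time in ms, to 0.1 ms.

t = x/V₂ + 2h·√(V₂²−V₁²)/(V₁V₂).
√(V₂²−V₁²) = √(4054²−1211²) = 3868.9 m/s; delay term = 2·32.6·3868.9/(1211·4054) = 0.05138 s.
t = 104.0/4054 + 0.05138 = 0.07704 s.

77.0 ms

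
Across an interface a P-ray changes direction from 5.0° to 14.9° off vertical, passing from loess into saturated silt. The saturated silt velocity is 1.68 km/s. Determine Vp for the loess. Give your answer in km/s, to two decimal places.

0.57 km/s

Snell's law: sin 5.0°/V₁ = sin 14.9°/V₂.
V₁ = V₂·sin 5.0°/sin 14.9° = 1.68 × 0.3390 = 0.57 km/s.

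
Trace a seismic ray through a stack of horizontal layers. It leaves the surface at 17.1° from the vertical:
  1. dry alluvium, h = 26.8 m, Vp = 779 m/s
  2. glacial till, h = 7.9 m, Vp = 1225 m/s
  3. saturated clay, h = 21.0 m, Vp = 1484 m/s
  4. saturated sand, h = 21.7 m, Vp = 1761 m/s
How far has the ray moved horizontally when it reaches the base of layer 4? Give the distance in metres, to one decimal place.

Apply Snell's law at each interface; in layer i the horizontal offset is hᵢ·tan θᵢ.
Layer 1: θ = 17.10°; offset = 26.8·tan 17.10° = 8.245 m.
Layer 2: sin θ = 1225·sin 17.1°/779 = 0.4624, θ = 27.54°; offset = 7.9·tan 27.54° = 4.120 m.
Layer 3: sin θ = 1484·sin 17.1°/779 = 0.5601, θ = 34.07°; offset = 21.0·tan 34.07° = 14.200 m.
Layer 4: sin θ = 1761·sin 17.1°/779 = 0.6647, θ = 41.66°; offset = 21.7·tan 41.66° = 19.307 m.
Σ offsets = 45.871 m.

45.9 m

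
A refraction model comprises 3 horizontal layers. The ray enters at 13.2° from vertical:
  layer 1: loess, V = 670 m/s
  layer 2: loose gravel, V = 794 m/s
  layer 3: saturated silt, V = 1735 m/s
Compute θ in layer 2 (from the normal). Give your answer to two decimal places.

15.70°

Ray parameter p = sin 13.2° / 670 = 3.4082e-04 s/m.
sin θ_2 = p·V_2 = 3.4082e-04 × 794 = 0.2706.
θ_2 = 15.70° from the vertical.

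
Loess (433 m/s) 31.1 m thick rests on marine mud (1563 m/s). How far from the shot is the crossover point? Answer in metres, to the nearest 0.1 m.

θ_c = arcsin(433/1563) = 16.08°, so cos θ_c = 0.9609 and tᵢ = 2h cos θ_c/V₁ = 0.1380 s.
At crossover x/V₁ = x/V₂ + tᵢ ⇒ x = tᵢ/(1/V₁ − 1/V₂) = 0.13803/(2.3095e-03 − 6.3980e-04) = 82.67 m.

82.7 m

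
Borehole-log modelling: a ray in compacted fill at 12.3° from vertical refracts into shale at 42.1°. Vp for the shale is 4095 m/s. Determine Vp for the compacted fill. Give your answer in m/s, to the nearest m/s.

Snell's law: sin 12.3°/V₁ = sin 42.1°/V₂.
V₁ = V₂·sin 12.3°/sin 42.1° = 4095 × 0.3178 = 1301.20 m/s.

1301 m/s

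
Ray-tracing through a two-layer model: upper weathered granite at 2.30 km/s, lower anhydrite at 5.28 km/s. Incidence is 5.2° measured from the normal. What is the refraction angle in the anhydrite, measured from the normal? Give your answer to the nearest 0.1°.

12.0°

sin θ₁/V₁ = sin θ₂/V₂ ⇒ sin θ₂ = 5.28·sin 5.2°/2.30 = 5.28·0.0906/2.30 = 0.2081.
θ₂ = arcsin 0.2081 = 12.01° from the normal.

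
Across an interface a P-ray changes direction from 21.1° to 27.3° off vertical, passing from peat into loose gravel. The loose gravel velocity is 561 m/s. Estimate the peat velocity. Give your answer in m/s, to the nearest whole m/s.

440 m/s

sin 21.1° = 0.3600; sin 27.3° = 0.4586.
V₁ = V₂·(sin θ₁/sin θ₂) = 561·(0.3600/0.4586) = 440.33 m/s.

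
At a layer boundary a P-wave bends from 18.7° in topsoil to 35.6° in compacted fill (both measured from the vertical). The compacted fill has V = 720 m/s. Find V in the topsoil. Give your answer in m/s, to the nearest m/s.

Snell's law: sin 18.7°/V₁ = sin 35.6°/V₂.
V₁ = V₂·sin 18.7°/sin 35.6° = 720 × 0.5508 = 396.55 m/s.

397 m/s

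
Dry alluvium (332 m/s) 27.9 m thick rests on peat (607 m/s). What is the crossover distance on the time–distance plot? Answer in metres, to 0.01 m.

103.11 m

θ_c = arcsin(332/607) = 33.16°, so cos θ_c = 0.8372 and tᵢ = 2h cos θ_c/V₁ = 0.1407 s.
At crossover x/V₁ = x/V₂ + tᵢ ⇒ x = tᵢ/(1/V₁ − 1/V₂) = 0.14070/(3.0120e-03 − 1.6474e-03) = 103.11 m.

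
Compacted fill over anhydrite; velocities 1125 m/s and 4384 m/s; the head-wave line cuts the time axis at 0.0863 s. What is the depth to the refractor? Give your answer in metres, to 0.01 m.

50.23 m

θ_c = arcsin(1125/4384) = 14.87°; cos θ_c = 0.9665.
tᵢ = 2h cos θ_c/V₁ ⇒ h = tᵢ·V₁/(2 cos θ_c) = 0.0863·1125/(2·0.9665) = 50.23 m.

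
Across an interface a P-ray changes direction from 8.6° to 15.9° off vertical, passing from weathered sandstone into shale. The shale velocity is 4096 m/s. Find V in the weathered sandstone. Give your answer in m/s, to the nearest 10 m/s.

2240 m/s

Snell's law: sin 8.6°/V₁ = sin 15.9°/V₂.
V₁ = V₂·sin 8.6°/sin 15.9° = 4096 × 0.5458 = 2235.72 m/s.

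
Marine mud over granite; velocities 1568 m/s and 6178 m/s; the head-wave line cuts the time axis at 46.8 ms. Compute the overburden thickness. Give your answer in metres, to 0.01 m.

h = tᵢ·V₁·V₂ / (2·√(V₂²−V₁²)).
√(V₂²−V₁²) = √(6178² − 1568²) = 5975.7 m/s.
h = 0.0468 s × 1568 × 6178 / (2 × 5975.7) = 37.93 m.

37.93 m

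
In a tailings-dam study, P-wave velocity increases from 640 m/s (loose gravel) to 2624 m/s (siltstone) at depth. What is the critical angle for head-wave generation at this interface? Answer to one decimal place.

14.1°

At critical incidence the refracted ray runs along the interface (θ₂ = 90°), so sin θ_c = V₁/V₂.
θ_c = arcsin(640/2624) = arcsin 0.2439 = 14.12°.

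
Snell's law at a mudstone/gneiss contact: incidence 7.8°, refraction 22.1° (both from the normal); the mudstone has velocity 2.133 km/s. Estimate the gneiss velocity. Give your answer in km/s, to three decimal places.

sin 7.8° = 0.1357; sin 22.1° = 0.3762.
V₂ = V₁·(sin θ₂/sin θ₁) = 2.133·(0.3762/0.1357) = 5.913 km/s.

5.913 km/s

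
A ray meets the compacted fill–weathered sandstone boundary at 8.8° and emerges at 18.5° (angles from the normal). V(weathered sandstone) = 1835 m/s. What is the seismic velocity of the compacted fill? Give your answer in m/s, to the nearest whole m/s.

885 m/s

sin 8.8° = 0.1530; sin 18.5° = 0.3173.
V₁ = V₂·(sin θ₁/sin θ₂) = 1835·(0.1530/0.3173) = 884.73 m/s.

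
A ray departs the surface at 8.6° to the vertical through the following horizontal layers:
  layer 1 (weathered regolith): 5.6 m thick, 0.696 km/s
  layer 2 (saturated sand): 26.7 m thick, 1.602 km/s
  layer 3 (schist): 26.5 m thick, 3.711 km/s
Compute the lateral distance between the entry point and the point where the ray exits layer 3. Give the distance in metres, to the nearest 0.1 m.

Apply Snell's law at each interface; in layer i the horizontal offset is hᵢ·tan θᵢ.
Layer 1: θ = 8.60°; offset = 5.6·tan 8.60° = 0.847 m.
Layer 2: sin θ = 1.602·sin 8.6°/0.696 = 0.3442, θ = 20.13°; offset = 26.7·tan 20.13° = 9.788 m.
Layer 3: sin θ = 3.711·sin 8.6°/0.696 = 0.7973, θ = 52.87°; offset = 26.5·tan 52.87° = 35.006 m.
Total horizontal offset = 45.641 m.

45.6 m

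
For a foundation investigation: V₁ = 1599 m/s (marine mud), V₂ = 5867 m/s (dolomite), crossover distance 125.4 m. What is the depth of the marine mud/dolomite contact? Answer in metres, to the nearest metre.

x_cross = 2h·√((V₂+V₁)/(V₂−V₁)) → h = x_cross / (2·√((V₂+V₁)/(V₂−V₁))).
√((V₂+V₁)/(V₂−V₁)) = √((5867+1599)/(5867−1599)) = 1.3226.
h = 125.4 / (2·1.3226) = 47.41 m.

47 m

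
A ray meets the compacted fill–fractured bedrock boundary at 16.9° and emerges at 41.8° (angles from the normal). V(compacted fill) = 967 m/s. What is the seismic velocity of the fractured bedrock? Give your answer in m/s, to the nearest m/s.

2217 m/s

sin 16.9° = 0.2907; sin 41.8° = 0.6665.
V₂ = V₁·(sin θ₂/sin θ₁) = 967·(0.6665/0.2907) = 2217.17 m/s.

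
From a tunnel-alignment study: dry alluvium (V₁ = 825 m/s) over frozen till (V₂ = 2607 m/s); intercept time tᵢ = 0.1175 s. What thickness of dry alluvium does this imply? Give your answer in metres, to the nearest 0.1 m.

51.1 m

h = tᵢ·V₁·V₂ / (2·√(V₂²−V₁²)).
√(V₂²−V₁²) = √(2607² − 825²) = 2473.0 m/s.
h = 0.1175 s × 825 × 2607 / (2 × 2473.0) = 51.09 m.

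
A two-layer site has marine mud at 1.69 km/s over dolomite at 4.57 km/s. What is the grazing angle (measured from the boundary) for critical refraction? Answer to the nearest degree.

At critical incidence the refracted ray runs along the interface (θ₂ = 90°), so sin θ_c = V₁/V₂.
θ_c = arcsin(1.69/4.57) = arcsin 0.3698 = 21.70°.
Measured from the interface: 90° − 21.70° = 68.30°.

68°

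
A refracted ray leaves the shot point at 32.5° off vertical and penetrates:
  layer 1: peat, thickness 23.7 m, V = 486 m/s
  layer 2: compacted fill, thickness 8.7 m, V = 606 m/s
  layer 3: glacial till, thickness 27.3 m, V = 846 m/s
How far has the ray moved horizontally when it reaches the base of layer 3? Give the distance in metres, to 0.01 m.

95.11 m

Apply Snell's law at each interface; in layer i the horizontal offset is hᵢ·tan θᵢ.
Layer 1: θ = 32.50°; offset = 23.7·tan 32.50° = 15.0986 m.
Layer 2: sin θ = 606·sin 32.5°/486 = 0.6700, θ = 42.06°; offset = 8.7·tan 42.06° = 7.8513 m.
Layer 3: sin θ = 846·sin 32.5°/486 = 0.9353, θ = 69.28°; offset = 27.3·tan 69.28° = 72.1580 m.
Total horizontal offset = 95.1079 m.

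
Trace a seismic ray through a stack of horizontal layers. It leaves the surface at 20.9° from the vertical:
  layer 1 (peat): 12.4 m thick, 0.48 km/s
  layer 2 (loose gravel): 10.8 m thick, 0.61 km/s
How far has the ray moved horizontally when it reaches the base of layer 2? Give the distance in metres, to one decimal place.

Apply Snell's law at each interface; in layer i the horizontal offset is hᵢ·tan θᵢ.
Layer 1: θ = 20.90°; offset = 12.4·tan 20.90° = 4.735 m.
Layer 2: sin θ = 0.61·sin 20.9°/0.48 = 0.4534, θ = 26.96°; offset = 10.8·tan 26.96° = 5.493 m.
Summing the layer offsets gives 10.228 m.

10.2 m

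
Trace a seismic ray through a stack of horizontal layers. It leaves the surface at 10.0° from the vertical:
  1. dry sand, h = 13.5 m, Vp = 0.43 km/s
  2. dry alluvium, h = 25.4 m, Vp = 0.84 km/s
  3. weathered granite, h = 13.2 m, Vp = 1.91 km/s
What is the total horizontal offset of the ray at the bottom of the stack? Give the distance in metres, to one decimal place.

27.5 m

Apply Snell's law at each interface; in layer i the horizontal offset is hᵢ·tan θᵢ.
Layer 1: θ = 10.00°; offset = 13.5·tan 10.00° = 2.380 m.
Layer 2: sin θ = 0.84·sin 10.0°/0.43 = 0.3392, θ = 19.83°; offset = 25.4·tan 19.83° = 9.159 m.
Layer 3: sin θ = 1.91·sin 10.0°/0.43 = 0.7713, θ = 50.47°; offset = 13.2·tan 50.47° = 15.997 m.
Summing the layer offsets gives 27.537 m.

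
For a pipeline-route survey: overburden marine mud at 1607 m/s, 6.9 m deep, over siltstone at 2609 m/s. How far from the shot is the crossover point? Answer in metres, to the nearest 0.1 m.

28.3 m

x_cross = 2h·√((V₂+V₁)/(V₂−V₁)).
(V₂+V₁)/(V₂−V₁) = (2609+1607)/(2609−1607) = 4.2076; √ = 2.0512.
x_cross = 2·6.9·2.0512 = 28.31 m.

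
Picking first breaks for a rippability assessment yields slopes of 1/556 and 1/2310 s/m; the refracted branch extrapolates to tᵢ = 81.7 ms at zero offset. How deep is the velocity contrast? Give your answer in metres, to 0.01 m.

23.40 m

h = tᵢ·V₁·V₂ / (2·√(V₂²−V₁²)).
√(V₂²−V₁²) = √(2310² − 556²) = 2242.1 m/s.
h = 0.0817 s × 556 × 2310 / (2 × 2242.1) = 23.40 m.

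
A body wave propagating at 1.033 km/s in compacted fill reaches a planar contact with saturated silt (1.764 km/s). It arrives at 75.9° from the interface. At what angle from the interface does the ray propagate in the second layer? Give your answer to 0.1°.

Convert to the normal: θ₁ = 90° − 75.9° = 14.1°.
Snell's law: sin θ₂ = (V₂/V₁)·sin θ₁ = (1.764/1.033)·sin 14.1° = 0.4160.
θ₂ = sin⁻¹(0.4160) = 24.58° (from vertical).
From the interface: 90° − 24.58° = 65.42°.

65.4°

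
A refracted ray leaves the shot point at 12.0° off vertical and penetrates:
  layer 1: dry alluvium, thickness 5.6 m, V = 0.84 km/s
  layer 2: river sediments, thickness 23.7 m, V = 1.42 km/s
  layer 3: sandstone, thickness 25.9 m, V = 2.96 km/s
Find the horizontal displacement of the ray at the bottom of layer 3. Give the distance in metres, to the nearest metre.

Apply Snell's law at each interface; in layer i the horizontal offset is hᵢ·tan θᵢ.
Layer 1: θ = 12.00°; offset = 5.6·tan 12.00° = 1.190 m.
Layer 2: sin θ = 1.42·sin 12.0°/0.84 = 0.3515, θ = 20.58°; offset = 23.7·tan 20.58° = 8.898 m.
Layer 3: sin θ = 2.96·sin 12.0°/0.84 = 0.7326, θ = 47.11°; offset = 25.9·tan 47.11° = 27.880 m.
Σ offsets = 37.968 m.

38 m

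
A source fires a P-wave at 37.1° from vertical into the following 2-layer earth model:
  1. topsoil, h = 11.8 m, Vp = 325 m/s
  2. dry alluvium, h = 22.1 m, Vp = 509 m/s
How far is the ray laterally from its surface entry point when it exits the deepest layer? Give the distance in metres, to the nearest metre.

73 m

p = sin θ₁/V₁ = sin 37.1°/325 = 1.8560e-03 s/m is conserved through the stack.
Layer 1: θ = 37.10°; offset = 11.8·tan 37.10° = 8.924 m.
Layer 2: sin θ = p·509 = 0.9447 → θ = 70.86°; offset = 22.1·tan 70.86° = 63.675 m.
Σ offsets = 72.599 m.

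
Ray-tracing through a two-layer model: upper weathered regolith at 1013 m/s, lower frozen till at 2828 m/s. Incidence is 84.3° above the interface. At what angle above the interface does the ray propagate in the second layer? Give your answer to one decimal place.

73.9°

Angle from the normal: 90° − 84.3° = 5.7°.
sin θ₁/V₁ = sin θ₂/V₂ ⇒ sin θ₂ = 2828·sin 5.7°/1013 = 2828·0.0993/1013 = 0.2773.
θ₂ = arcsin 0.2773 = 16.10° from the normal.
From the interface: 90° − 16.10° = 73.90°.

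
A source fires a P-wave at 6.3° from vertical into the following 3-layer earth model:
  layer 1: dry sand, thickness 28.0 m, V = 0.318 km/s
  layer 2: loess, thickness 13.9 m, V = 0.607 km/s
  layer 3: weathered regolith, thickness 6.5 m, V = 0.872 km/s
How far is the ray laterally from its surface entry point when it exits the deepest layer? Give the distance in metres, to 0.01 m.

Ray parameter p = sin 6.3° / 0.318 km/s = 3.4508e-01 s/km.
Layer 1: θ = 6.30°; offset = 28.0·tan 6.30° = 3.0912 m.
Layer 2: sin θ = p·0.607 = 0.2095 → θ = 12.09°; offset = 13.9·tan 12.09° = 2.9776 m.
Layer 3: sin θ = p·0.872 = 0.3009 → θ = 17.51°; offset = 6.5·tan 17.51° = 2.0509 m.
Σ offsets = 8.1197 m.

8.12 m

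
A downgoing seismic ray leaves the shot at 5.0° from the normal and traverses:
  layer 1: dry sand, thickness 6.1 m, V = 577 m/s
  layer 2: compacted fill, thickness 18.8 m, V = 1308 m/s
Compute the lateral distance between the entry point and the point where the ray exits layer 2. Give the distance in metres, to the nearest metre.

Apply Snell's law at each interface; in layer i the horizontal offset is hᵢ·tan θᵢ.
Layer 1: θ = 5.00°; offset = 6.1·tan 5.00° = 0.534 m.
Layer 2: sin θ = 1308·sin 5.0°/577 = 0.1976, θ = 11.40°; offset = 18.8·tan 11.40° = 3.789 m.
Σ offsets = 4.323 m.

4 m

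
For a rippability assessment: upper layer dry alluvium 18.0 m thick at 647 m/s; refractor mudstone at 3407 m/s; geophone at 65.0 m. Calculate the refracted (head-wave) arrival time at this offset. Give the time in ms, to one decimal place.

73.7 ms

θ_c = arcsin(V₁/V₂) = arcsin(647/3407) = 10.95°, cos θ_c = 0.9818.
Intercept time tᵢ = 2h cos θ_c / V₁ = 2·18.0·0.9818/647 = 0.05463 s.
t = x/V₂ + tᵢ = 65.0/3407 + 0.05463 = 0.07371 s.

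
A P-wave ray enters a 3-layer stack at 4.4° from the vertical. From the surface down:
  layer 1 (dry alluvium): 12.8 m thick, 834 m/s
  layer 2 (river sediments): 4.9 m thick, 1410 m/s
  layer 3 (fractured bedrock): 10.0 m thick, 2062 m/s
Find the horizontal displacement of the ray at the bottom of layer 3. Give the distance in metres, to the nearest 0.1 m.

3.6 m

Apply Snell's law at each interface; in layer i the horizontal offset is hᵢ·tan θᵢ.
Layer 1: θ = 4.40°; offset = 12.8·tan 4.40° = 0.985 m.
Layer 2: sin θ = 1410·sin 4.4°/834 = 0.1297, θ = 7.45°; offset = 4.9·tan 7.45° = 0.641 m.
Layer 3: sin θ = 2062·sin 4.4°/834 = 0.1897, θ = 10.93°; offset = 10.0·tan 10.93° = 1.932 m.
Total horizontal offset = 3.558 m.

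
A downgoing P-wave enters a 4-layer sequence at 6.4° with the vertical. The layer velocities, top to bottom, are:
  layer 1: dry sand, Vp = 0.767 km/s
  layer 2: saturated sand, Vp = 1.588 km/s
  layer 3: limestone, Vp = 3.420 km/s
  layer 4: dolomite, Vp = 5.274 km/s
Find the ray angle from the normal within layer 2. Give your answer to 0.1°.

Snell's law across each interface conserves sin θ / V, so sin θ_2 = V_2·sin θ₁/V₁.
sin θ_2 = 1.588 × sin 6.4° / 0.767 = 0.2308.
θ_2 = arcsin 0.2308 = 13.34°.

13.3°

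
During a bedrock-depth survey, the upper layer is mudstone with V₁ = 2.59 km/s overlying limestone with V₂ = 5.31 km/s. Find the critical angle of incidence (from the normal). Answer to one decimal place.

At critical incidence the refracted ray runs along the interface (θ₂ = 90°), so sin θ_c = V₁/V₂.
θ_c = arcsin(2.59/5.31) = arcsin 0.4878 = 29.19°.

29.2°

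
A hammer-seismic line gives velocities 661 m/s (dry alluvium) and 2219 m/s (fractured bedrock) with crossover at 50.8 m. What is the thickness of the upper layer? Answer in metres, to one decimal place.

h = (x_cross/2)·√((V₂−V₁)/(V₂+V₁)).
(V₂−V₁)/(V₂+V₁) = (2219−661)/(2219+661) = 0.5410; √ = 0.7355.
h = (50.8/2)·0.7355 = 18.68 m.

18.7 m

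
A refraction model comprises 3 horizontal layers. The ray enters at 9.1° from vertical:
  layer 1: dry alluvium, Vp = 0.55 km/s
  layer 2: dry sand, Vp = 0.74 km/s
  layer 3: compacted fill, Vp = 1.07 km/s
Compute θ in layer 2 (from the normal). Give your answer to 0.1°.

Ray parameter p = sin 9.1° / 0.55 = 2.8756e-01 s/km.
sin θ_2 = p·V_2 = 2.8756e-01 × 0.74 = 0.2128.
θ_2 = arcsin 0.2128 = 12.29°.

12.3°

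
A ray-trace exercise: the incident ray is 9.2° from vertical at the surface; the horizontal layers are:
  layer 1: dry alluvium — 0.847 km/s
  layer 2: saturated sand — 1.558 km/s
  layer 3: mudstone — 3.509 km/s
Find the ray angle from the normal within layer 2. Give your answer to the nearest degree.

Ray parameter p = sin 9.2° / 0.847 = 1.8876e-01 s/km.
sin θ_2 = p·V_2 = 1.8876e-01 × 1.558 = 0.2941.
θ_2 = 17.10° from the vertical.

17°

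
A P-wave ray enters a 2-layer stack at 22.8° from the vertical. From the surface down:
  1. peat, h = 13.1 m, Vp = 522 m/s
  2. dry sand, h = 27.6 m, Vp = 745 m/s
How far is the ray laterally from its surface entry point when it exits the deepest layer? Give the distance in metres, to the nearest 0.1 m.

Ray parameter p = sin 22.8° / 522 m/s = 7.4237e-04 s/m.
Layer 1: θ = 22.80°; offset = 13.1·tan 22.80° = 5.507 m.
Layer 2: sin θ = p·745 = 0.5531 → θ = 33.58°; offset = 27.6·tan 33.58° = 18.322 m.
Summing the layer offsets gives 23.828 m.

23.8 m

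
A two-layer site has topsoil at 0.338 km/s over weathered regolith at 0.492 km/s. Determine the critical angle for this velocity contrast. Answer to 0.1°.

Critical incidence: sin θ_c = V₁/V₂ = 0.338/0.492 = 0.6870.
θ_c = arcsin 0.6870 = 43.39°.

43.4°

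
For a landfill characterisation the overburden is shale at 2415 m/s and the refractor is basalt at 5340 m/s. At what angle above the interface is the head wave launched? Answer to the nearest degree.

Critical incidence: sin θ_c = V₁/V₂ = 2415/5340 = 0.4522.
θ_c = arcsin 0.4522 = 26.89°.
Measured from the interface: 90° − 26.89° = 63.11°.

63°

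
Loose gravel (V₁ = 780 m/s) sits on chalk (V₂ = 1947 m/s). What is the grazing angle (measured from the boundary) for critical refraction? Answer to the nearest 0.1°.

66.4°

Critical incidence: sin θ_c = V₁/V₂ = 780/1947 = 0.4006.
θ_c = arcsin 0.4006 = 23.62°.
Measured from the interface: 90° − 23.62° = 66.38°.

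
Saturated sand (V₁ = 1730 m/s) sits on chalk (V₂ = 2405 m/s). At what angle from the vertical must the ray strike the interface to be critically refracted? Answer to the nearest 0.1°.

46.0°

At critical incidence the refracted ray runs along the interface (θ₂ = 90°), so sin θ_c = V₁/V₂.
θ_c = arcsin(1730/2405) = arcsin 0.7193 = 46.00°.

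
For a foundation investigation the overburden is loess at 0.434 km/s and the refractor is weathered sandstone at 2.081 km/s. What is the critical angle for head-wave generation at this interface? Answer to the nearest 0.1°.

12.0°

Critical incidence: sin θ_c = V₁/V₂ = 0.434/2.081 = 0.2086.
θ_c = arcsin 0.2086 = 12.04°.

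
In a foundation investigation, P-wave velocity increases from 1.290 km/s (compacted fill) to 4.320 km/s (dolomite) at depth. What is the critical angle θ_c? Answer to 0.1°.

At critical incidence the refracted ray runs along the interface (θ₂ = 90°), so sin θ_c = V₁/V₂.
θ_c = arcsin(1.290/4.320) = arcsin 0.2986 = 17.37°.

17.4°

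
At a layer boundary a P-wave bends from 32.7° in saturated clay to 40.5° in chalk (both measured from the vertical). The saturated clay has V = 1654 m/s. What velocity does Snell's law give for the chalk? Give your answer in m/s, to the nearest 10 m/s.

Snell's law: sin 32.7°/V₁ = sin 40.5°/V₂.
V₂ = V₁·sin 40.5°/sin 32.7° = 1654 × 1.2021 = 1988.35 m/s.

1990 m/s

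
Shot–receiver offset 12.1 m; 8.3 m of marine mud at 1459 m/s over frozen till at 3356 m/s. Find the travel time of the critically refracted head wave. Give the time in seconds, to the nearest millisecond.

θ_c = arcsin(V₁/V₂) = arcsin(1459/3356) = 25.77°, cos θ_c = 0.9006.
Intercept time tᵢ = 2h cos θ_c / V₁ = 2·8.3·0.9006/1459 = 0.01025 s.
t = x/V₂ + tᵢ = 12.1/3356 + 0.01025 = 0.01385 s.

0.014 s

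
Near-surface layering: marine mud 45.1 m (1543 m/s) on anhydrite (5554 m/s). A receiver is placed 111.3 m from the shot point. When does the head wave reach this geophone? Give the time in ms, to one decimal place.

76.2 ms

t = x/V₂ + 2h·√(V₂²−V₁²)/(V₁V₂).
√(V₂²−V₁²) = √(5554²−1543²) = 5335.4 m/s; delay term = 2·45.1·5335.4/(1543·5554) = 0.05616 s.
t = 111.3/5554 + 0.05616 = 0.07620 s.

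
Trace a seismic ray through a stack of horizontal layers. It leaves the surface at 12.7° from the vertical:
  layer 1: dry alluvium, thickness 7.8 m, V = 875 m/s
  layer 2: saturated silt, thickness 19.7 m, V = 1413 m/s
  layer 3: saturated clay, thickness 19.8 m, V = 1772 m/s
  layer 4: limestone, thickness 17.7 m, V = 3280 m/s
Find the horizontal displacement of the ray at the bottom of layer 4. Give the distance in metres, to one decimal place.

Ray parameter p = sin 12.7° / 875 m/s = 2.5125e-04 s/m.
Layer 1: θ = 12.70°; offset = 7.8·tan 12.70° = 1.758 m.
Layer 2: sin θ = p·1413 = 0.3550 → θ = 20.79°; offset = 19.7·tan 20.79° = 7.481 m.
Layer 3: sin θ = p·1772 = 0.4452 → θ = 26.44°; offset = 19.8·tan 26.44° = 9.845 m.
Layer 4: sin θ = p·3280 = 0.8241 → θ = 55.50°; offset = 17.7·tan 55.50° = 25.752 m.
Summing the layer offsets gives 44.836 m.

44.8 m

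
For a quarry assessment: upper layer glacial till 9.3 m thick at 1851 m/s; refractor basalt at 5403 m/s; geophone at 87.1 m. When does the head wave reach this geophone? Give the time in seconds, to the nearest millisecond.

0.026 s

t = x/V₂ + 2h·√(V₂²−V₁²)/(V₁V₂).
√(V₂²−V₁²) = √(5403²−1851²) = 5076.0 m/s; delay term = 2·9.3·5076.0/(1851·5403) = 0.00944 s.
t = 87.1/5403 + 0.00944 = 0.02556 s.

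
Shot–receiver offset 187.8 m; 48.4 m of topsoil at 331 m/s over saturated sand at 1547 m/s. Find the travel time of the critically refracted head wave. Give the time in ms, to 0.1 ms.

t = x/V₂ + 2h·√(V₂²−V₁²)/(V₁V₂).
√(V₂²−V₁²) = √(1547²−331²) = 1511.2 m/s; delay term = 2·48.4·1511.2/(331·1547) = 0.28567 s.
t = 187.8/1547 + 0.28567 = 0.40707 s.

407.1 ms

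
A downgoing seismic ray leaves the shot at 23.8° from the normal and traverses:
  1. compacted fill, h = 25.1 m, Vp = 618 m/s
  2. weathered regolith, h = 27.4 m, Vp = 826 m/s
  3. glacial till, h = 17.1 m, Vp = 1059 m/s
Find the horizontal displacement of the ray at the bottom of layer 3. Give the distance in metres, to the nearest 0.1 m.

45.0 m

p = sin θ₁/V₁ = sin 23.8°/618 = 6.5299e-04 s/m is conserved through the stack.
Layer 1: θ = 23.80°; offset = 25.1·tan 23.80° = 11.070 m.
Layer 2: sin θ = p·826 = 0.5394 → θ = 32.64°; offset = 27.4·tan 32.64° = 17.550 m.
Layer 3: sin θ = p·1059 = 0.6915 → θ = 43.75°; offset = 17.1·tan 43.75° = 16.370 m.
Total horizontal offset = 44.990 m.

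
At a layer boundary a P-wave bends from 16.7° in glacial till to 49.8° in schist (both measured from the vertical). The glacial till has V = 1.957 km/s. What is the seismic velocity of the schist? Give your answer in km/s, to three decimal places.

5.202 km/s

sin 16.7° = 0.2874; sin 49.8° = 0.7638.
V₂ = V₁·(sin θ₂/sin θ₁) = 1.957·(0.7638/0.2874) = 5.202 km/s.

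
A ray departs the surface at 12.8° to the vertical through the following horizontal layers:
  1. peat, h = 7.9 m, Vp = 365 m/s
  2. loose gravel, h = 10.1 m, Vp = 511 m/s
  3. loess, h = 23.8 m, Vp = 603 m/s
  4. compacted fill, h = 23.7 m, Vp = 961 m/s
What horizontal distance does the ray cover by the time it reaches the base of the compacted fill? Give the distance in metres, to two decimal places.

Apply Snell's law at each interface; in layer i the horizontal offset is hᵢ·tan θᵢ.
Layer 1: θ = 12.80°; offset = 7.9·tan 12.80° = 1.7948 m.
Layer 2: sin θ = 511·sin 12.8°/365 = 0.3102, θ = 18.07°; offset = 10.1·tan 18.07° = 3.2952 m.
Layer 3: sin θ = 603·sin 12.8°/365 = 0.3660, θ = 21.47°; offset = 23.8·tan 21.47° = 9.3606 m.
Layer 4: sin θ = 961·sin 12.8°/365 = 0.5833, θ = 35.68°; offset = 23.7·tan 35.68° = 17.0199 m.
Total horizontal offset = 31.4706 m.

31.47 m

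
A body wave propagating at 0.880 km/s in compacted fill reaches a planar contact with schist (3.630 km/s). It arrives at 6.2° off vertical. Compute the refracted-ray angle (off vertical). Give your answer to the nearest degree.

26°

sin θ₁/V₁ = sin θ₂/V₂ ⇒ sin θ₂ = 3.630·sin 6.2°/0.880 = 3.630·0.1080/0.880 = 0.4455.
θ₂ = sin⁻¹(0.4455) = 26.46° (from vertical).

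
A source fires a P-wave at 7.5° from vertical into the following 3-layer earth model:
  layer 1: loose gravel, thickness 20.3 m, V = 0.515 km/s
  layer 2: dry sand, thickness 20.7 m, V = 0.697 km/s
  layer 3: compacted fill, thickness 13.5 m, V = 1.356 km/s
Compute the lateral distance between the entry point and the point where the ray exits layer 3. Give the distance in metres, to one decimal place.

Apply Snell's law at each interface; in layer i the horizontal offset is hᵢ·tan θᵢ.
Layer 1: θ = 7.50°; offset = 20.3·tan 7.50° = 2.673 m.
Layer 2: sin θ = 0.697·sin 7.5°/0.515 = 0.1767, θ = 10.17°; offset = 20.7·tan 10.17° = 3.715 m.
Layer 3: sin θ = 1.356·sin 7.5°/0.515 = 0.3437, θ = 20.10°; offset = 13.5·tan 20.10° = 4.941 m.
Total horizontal offset = 11.328 m.

11.3 m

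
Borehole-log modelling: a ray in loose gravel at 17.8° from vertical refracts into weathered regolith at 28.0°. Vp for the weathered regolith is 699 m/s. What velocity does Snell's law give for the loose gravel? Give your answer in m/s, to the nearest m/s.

Snell's law: sin 17.8°/V₁ = sin 28.0°/V₂.
V₁ = V₂·sin 17.8°/sin 28.0° = 699 × 0.6511 = 455.15 m/s.

455 m/s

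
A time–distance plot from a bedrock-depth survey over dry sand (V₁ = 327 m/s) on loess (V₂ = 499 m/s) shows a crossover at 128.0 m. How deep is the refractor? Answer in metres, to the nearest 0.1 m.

h = (x_cross/2)·√((V₂−V₁)/(V₂+V₁)).
(V₂−V₁)/(V₂+V₁) = (499−327)/(499+327) = 0.2082; √ = 0.4563.
h = (128.0/2)·0.4563 = 29.20 m.

29.2 m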